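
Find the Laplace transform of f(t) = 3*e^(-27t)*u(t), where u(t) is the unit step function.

Standard Laplace transform pair:
e^(-at)*u(t) <-> 1/(s+a)
With a = 27: L{3*e^(-27t)*u(t)} = 3/(s+27), ROC: Re(s) > -27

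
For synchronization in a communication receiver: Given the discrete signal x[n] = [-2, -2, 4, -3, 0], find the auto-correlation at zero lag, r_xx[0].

The auto-correlation at zero lag r_xx[0] equals the signal energy.
r_xx[0] = sum of x[n]^2 = (-2)^2 + (-2)^2 + 4^2 + (-3)^2 + 0^2
= 4 + 4 + 16 + 9 + 0 = 33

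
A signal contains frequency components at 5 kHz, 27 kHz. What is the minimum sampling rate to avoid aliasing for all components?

The highest frequency component is f_max = 27 kHz.
Nyquist rate = 2 * f_max = 2 * 27 kHz = 54 kHz.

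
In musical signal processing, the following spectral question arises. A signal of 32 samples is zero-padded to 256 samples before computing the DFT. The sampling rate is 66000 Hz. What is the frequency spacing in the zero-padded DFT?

Original DFT: N = 32, resolution = f_s/N = 66000/32 = 4125/2 Hz
Zero-padded DFT: N = 256, resolution = f_s/N = 66000/256 = 4125/16 Hz
Zero-padding interpolates the spectrum (finer frequency grid)
but does NOT improve the true spectral resolution (ability to resolve close frequencies).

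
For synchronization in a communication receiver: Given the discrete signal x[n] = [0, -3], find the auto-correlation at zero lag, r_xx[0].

The auto-correlation at zero lag r_xx[0] equals the signal energy.
r_xx[0] = sum of x[n]^2 = 0^2 + (-3)^2
= 0 + 9 = 9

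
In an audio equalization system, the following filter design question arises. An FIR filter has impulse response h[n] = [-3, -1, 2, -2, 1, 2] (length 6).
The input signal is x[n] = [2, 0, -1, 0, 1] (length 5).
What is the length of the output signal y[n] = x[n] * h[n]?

For linear convolution, the output length is:
len(y) = len(x) + len(h) - 1 = 5 + 6 - 1 = 10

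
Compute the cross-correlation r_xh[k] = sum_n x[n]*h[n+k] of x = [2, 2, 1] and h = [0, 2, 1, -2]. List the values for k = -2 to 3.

Both sequences indexed from 0 and zero outside their support.
Lags with overlap: k = -2 to 3.
  r_xh[-2] = x[2]*h[0] = 0
  r_xh[-1] = x[1]*h[0] + x[2]*h[1] = 2
  r_xh[0] = x[0]*h[0] + x[1]*h[1] + x[2]*h[2] = 5
  r_xh[1] = x[0]*h[1] + x[1]*h[2] + x[2]*h[3] = 4
  r_xh[2] = x[0]*h[2] + x[1]*h[3] = -2
  r_xh[3] = x[0]*h[3] = -4
r_xh = [0, 2, 5, 4, -2, -4] (for k = -2, ..., 3)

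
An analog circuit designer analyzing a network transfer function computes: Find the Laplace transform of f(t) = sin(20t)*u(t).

Standard pair: sin(wt)*u(t) <-> w/(s^2+w^2)
With w = 20: L{sin(20t)*u(t)} = 20/(s^2+400)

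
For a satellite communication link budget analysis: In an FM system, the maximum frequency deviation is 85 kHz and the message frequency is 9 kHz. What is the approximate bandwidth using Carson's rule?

Carson's rule: BW = 2*(delta_f + f_m)
= 2*(85 + 9) kHz = 188 kHz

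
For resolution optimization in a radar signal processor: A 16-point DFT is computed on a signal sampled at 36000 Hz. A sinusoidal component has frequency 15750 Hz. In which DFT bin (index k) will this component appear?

DFT frequency resolution = f_s/N = 36000/16 = 2250 Hz
Bin index k = f_signal / resolution = 15750 / 2250 = 7
The signal frequency 15750 Hz falls in DFT bin k = 7.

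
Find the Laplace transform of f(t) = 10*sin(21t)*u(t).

Standard pair: sin(wt)*u(t) <-> w/(s^2+w^2)
With w = 21: L{10*sin(21t)*u(t)} = 210/(s^2+441)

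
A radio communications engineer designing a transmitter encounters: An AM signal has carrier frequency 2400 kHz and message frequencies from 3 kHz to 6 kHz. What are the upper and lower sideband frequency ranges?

Upper sideband (USB) = fc + [fm_low, fm_high] = 2400 + [3, 6] = [2403, 2406] kHz
Lower sideband (LSB) = fc - [fm_high, fm_low] = 2400 - [6, 3] = [2394, 2397] kHz
Total occupied spectrum: 2394 kHz to 2406 kHz (plus carrier at 2400 kHz)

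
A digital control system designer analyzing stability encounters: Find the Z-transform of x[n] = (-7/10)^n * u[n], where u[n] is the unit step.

The Z-transform of a^n * u[n] is z/(z-a) for |z| > |a|.
Here a = -7/10, so X(z) = z/(z - (-7/10)) = 10z/(10z + 7)
ROC: |z| > 7/10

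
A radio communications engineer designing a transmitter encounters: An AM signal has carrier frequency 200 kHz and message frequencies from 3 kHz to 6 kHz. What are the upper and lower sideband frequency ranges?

Upper sideband (USB) = fc + [fm_low, fm_high] = 200 + [3, 6] = [203, 206] kHz
Lower sideband (LSB) = fc - [fm_high, fm_low] = 200 - [6, 3] = [194, 197] kHz
Total occupied spectrum: 194 kHz to 206 kHz (plus carrier at 200 kHz)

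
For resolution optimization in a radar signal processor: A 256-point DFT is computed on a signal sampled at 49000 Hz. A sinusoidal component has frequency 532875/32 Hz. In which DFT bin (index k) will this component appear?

DFT frequency resolution = f_s/N = 49000/256 = 6125/32 Hz
Bin index k = f_signal / resolution = 532875/32 / 6125/32 = 87
The signal frequency 532875/32 Hz falls in DFT bin k = 87.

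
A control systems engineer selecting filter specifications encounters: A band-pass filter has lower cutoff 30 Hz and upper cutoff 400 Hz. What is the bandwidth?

Bandwidth = f_high - f_low
= 400 Hz - 30 Hz = 370 Hz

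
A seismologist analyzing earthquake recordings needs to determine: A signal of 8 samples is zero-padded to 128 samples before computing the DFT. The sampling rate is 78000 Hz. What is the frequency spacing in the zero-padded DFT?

Original DFT: N = 8, resolution = f_s/N = 78000/8 = 9750 Hz
Zero-padded DFT: N = 128, resolution = f_s/N = 78000/128 = 4875/8 Hz
Zero-padding interpolates the spectrum (finer frequency grid)
but does NOT improve the true spectral resolution (ability to resolve close frequencies).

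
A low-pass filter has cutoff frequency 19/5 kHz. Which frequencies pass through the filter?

A low-pass filter passes all frequencies below the cutoff frequency 19/5 kHz and attenuates higher frequencies.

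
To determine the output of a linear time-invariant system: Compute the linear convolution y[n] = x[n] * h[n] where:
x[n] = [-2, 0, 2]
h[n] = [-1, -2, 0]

y[n] = sum_k x[k]*h[n-k]. Output length = len(x) + len(h) - 1 = 3 + 3 - 1 = 5.
y[0] = -2*-1 = 2
y[1] = 0*-1 + -2*-2 = 4
y[2] = 2*-1 + 0*-2 + -2*0 = -2
y[3] = 2*-2 + 0*0 = -4
y[4] = 2*0 = 0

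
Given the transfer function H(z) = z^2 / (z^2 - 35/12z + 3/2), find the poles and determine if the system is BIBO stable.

Poles are roots of the denominator: z^2 - 35/12z + 3/2 = 0.
Quadratic formula: z = [-(-35/12) +/- sqrt((-35/12)^2 - 4*(3/2))] / 2
Discriminant = 1225/144 - 6 = 361/144; sqrt = 19/12.
z = (35/12 +/- 19/12) / 2 => z = 9/4 or z = 2/3.
|p1| = 9/4, |p2| = 2/3.
For BIBO stability, all poles must lie inside the unit circle (|p| < 1).
System is UNSTABLE since at least one |p| >= 1.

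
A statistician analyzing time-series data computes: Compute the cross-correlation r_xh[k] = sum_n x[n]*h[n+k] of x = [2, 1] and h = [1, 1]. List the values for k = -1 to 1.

Both sequences indexed from 0 and zero outside their support.
Lags with overlap: k = -1 to 1.
  r_xh[-1] = x[1]*h[0] = 1
  r_xh[0] = x[0]*h[0] + x[1]*h[1] = 3
  r_xh[1] = x[0]*h[1] = 2
r_xh = [1, 3, 2] (for k = -1, ..., 1)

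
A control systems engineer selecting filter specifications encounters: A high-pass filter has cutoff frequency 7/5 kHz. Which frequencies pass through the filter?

A high-pass filter passes all frequencies above the cutoff frequency 7/5 kHz and attenuates lower frequencies.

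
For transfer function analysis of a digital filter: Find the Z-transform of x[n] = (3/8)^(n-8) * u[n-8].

Time-shifting property: if X(z) = Z{x[n]}, then Z{x[n-d]} = z^(-d) * X(z)
X(z) = z/(z - 3/8) for x[n] = (3/8)^n * u[n]
Z{x[n-8]} = z^(-8) * z/(z - 3/8) = z^(-7)/(z - 3/8)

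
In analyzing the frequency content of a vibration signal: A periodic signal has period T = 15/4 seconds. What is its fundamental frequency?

The fundamental frequency is the reciprocal of the period.
f = 1/T = 1/(15/4) = 4/15 Hz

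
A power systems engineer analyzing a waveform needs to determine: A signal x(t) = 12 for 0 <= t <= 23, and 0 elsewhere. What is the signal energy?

Energy = integral of |x(t)|^2 dt over the signal duration
= 12^2 * 23 = 144 * 23 = 3312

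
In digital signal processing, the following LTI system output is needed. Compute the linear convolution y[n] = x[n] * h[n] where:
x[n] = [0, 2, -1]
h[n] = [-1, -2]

y[n] = sum_k x[k]*h[n-k]. Output length = len(x) + len(h) - 1 = 3 + 2 - 1 = 4.
y[0] = 0*-1 = 0
y[1] = 2*-1 + 0*-2 = -2
y[2] = -1*-1 + 2*-2 = -3
y[3] = -1*-2 = 2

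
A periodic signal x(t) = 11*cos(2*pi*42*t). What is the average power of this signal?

Average power of A*cos(wt) is A^2/2.
P = 11^2 / 2 = 121/2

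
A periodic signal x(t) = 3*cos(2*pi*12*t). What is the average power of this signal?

Average power of A*cos(wt) is A^2/2.
P = 3^2 / 2 = 9/2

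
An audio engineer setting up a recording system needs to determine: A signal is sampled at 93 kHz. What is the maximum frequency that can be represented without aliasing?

The maximum frequency that can be represented without aliasing
is the Nyquist frequency: f_max = f_s / 2 = 93 kHz / 2 = 93/2 kHz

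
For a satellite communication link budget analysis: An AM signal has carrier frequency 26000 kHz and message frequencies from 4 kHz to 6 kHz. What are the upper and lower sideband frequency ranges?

Upper sideband (USB) = fc + [fm_low, fm_high] = 26000 + [4, 6] = [26004, 26006] kHz
Lower sideband (LSB) = fc - [fm_high, fm_low] = 26000 - [6, 4] = [25994, 25996] kHz
Total occupied spectrum: 25994 kHz to 26006 kHz (plus carrier at 26000 kHz)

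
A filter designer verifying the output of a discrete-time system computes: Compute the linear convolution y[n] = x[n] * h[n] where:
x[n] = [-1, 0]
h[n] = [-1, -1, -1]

y[n] = sum_k x[k]*h[n-k]. Output length = len(x) + len(h) - 1 = 2 + 3 - 1 = 4.
y[0] = -1*-1 = 1
y[1] = 0*-1 + -1*-1 = 1
y[2] = 0*-1 + -1*-1 = 1
y[3] = 0*-1 = 0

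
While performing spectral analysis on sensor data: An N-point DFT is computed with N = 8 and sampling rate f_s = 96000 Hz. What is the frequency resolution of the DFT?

DFT frequency resolution = f_s / N
= 96000 / 8 = 12000 Hz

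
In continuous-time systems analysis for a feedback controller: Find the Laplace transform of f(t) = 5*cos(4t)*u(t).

Standard pair: cos(wt)*u(t) <-> s/(s^2+w^2)
With w = 4: L{5*cos(4t)*u(t)} = 5s/(s^2+16)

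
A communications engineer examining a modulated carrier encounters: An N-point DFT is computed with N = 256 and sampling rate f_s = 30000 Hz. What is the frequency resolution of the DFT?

DFT frequency resolution = f_s / N
= 30000 / 256 = 1875/16 Hz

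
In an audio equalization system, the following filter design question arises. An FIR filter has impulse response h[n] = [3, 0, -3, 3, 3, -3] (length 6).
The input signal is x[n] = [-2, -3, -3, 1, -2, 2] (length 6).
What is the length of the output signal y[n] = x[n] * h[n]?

For linear convolution, the output length is:
len(y) = len(x) + len(h) - 1 = 6 + 6 - 1 = 11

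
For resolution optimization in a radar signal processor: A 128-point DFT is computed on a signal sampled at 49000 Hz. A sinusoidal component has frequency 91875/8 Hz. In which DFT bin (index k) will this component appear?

DFT frequency resolution = f_s/N = 49000/128 = 6125/16 Hz
Bin index k = f_signal / resolution = 91875/8 / 6125/16 = 30
The signal frequency 91875/8 Hz falls in DFT bin k = 30.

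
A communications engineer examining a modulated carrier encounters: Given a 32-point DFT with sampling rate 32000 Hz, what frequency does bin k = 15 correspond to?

The frequency of DFT bin k is: f_k = k * f_s / N
f_15 = 15 * 32000 / 32 = 15000 Hz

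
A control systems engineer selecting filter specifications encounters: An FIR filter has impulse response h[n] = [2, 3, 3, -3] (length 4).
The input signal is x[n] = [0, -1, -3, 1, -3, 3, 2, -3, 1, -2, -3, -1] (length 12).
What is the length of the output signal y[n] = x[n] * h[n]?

For linear convolution, the output length is:
len(y) = len(x) + len(h) - 1 = 12 + 4 - 1 = 15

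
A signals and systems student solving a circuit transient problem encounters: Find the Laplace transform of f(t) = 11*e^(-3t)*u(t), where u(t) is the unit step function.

Standard Laplace transform pair:
e^(-at)*u(t) <-> 1/(s+a)
With a = 3: L{11*e^(-3t)*u(t)} = 11/(s+3), ROC: Re(s) > -3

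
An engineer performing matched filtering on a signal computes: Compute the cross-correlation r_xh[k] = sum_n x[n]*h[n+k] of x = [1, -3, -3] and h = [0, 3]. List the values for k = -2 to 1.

Both sequences indexed from 0 and zero outside their support.
Lags with overlap: k = -2 to 1.
  r_xh[-2] = x[2]*h[0] = 0
  r_xh[-1] = x[1]*h[0] + x[2]*h[1] = -9
  r_xh[0] = x[0]*h[0] + x[1]*h[1] = -9
  r_xh[1] = x[0]*h[1] = 3
r_xh = [0, -9, -9, 3] (for k = -2, ..., 1)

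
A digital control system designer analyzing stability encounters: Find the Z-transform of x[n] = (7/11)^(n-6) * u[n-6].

Time-shifting property: if X(z) = Z{x[n]}, then Z{x[n-d]} = z^(-d) * X(z)
X(z) = z/(z - 7/11) for x[n] = (7/11)^n * u[n]
Z{x[n-6]} = z^(-6) * z/(z - 7/11) = z^(-5)/(z - 7/11)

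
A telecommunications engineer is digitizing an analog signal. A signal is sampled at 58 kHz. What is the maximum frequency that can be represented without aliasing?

The maximum frequency that can be represented without aliasing
is the Nyquist frequency: f_max = f_s / 2 = 58 kHz / 2 = 29 kHz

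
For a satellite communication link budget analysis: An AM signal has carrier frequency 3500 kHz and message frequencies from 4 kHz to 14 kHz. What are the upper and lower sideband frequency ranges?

Upper sideband (USB) = fc + [fm_low, fm_high] = 3500 + [4, 14] = [3504, 3514] kHz
Lower sideband (LSB) = fc - [fm_high, fm_low] = 3500 - [14, 4] = [3486, 3496] kHz
Total occupied spectrum: 3486 kHz to 3514 kHz (plus carrier at 3500 kHz)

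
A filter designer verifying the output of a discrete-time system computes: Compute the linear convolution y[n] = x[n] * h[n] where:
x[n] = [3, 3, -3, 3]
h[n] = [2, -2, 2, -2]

y[n] = sum_k x[k]*h[n-k]. Output length = len(x) + len(h) - 1 = 4 + 4 - 1 = 7.
y[0] = 3*2 = 6
y[1] = 3*2 + 3*-2 = 0
y[2] = -3*2 + 3*-2 + 3*2 = -6
y[3] = 3*2 + -3*-2 + 3*2 + 3*-2 = 12
y[4] = 3*-2 + -3*2 + 3*-2 = -18
y[5] = 3*2 + -3*-2 = 12
y[6] = 3*-2 = -6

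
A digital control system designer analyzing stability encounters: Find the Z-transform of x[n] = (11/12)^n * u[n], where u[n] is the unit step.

The Z-transform of a^n * u[n] is z/(z-a) for |z| > |a|.
Here a = 11/12, so X(z) = z/(z - (11/12)) = 12z/(12z - 11)
ROC: |z| > 11/12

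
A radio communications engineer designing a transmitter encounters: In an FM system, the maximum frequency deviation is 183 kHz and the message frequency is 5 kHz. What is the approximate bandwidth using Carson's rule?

Carson's rule: BW = 2*(delta_f + f_m)
= 2*(183 + 5) kHz = 376 kHz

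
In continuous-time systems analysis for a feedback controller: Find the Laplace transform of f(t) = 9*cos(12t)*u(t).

Standard pair: cos(wt)*u(t) <-> s/(s^2+w^2)
With w = 12: L{9*cos(12t)*u(t)} = 9s/(s^2+144)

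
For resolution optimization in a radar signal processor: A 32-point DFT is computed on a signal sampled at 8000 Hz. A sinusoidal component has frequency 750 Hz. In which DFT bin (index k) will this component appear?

DFT frequency resolution = f_s/N = 8000/32 = 250 Hz
Bin index k = f_signal / resolution = 750 / 250 = 3
The signal frequency 750 Hz falls in DFT bin k = 3.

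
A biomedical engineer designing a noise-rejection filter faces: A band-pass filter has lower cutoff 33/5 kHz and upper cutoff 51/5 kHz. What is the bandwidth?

Bandwidth = f_high - f_low
= 51/5 kHz - 33/5 kHz = 18/5 kHz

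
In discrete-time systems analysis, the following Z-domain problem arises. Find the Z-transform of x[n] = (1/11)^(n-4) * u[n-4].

Time-shifting property: if X(z) = Z{x[n]}, then Z{x[n-d]} = z^(-d) * X(z)
X(z) = z/(z - 1/11) for x[n] = (1/11)^n * u[n]
Z{x[n-4]} = z^(-4) * z/(z - 1/11) = z^(-3)/(z - 1/11)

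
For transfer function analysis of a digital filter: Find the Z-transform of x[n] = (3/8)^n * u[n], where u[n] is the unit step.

The Z-transform of a^n * u[n] is z/(z-a) for |z| > |a|.
Here a = 3/8, so X(z) = z/(z - (3/8)) = 8z/(8z - 3)
ROC: |z| > 3/8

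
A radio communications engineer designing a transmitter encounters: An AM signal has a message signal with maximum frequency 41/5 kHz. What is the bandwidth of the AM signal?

In AM (double-sideband), the bandwidth is twice the message frequency.
BW = 2 * f_m = 2 * 41/5 kHz = 82/5 kHz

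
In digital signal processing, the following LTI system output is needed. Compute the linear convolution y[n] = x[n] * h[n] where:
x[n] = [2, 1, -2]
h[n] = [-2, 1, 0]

y[n] = sum_k x[k]*h[n-k]. Output length = len(x) + len(h) - 1 = 3 + 3 - 1 = 5.
y[0] = 2*-2 = -4
y[1] = 1*-2 + 2*1 = 0
y[2] = -2*-2 + 1*1 + 2*0 = 5
y[3] = -2*1 + 1*0 = -2
y[4] = -2*0 = 0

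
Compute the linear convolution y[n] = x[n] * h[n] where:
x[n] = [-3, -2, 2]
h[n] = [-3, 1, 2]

y[n] = sum_k x[k]*h[n-k]. Output length = len(x) + len(h) - 1 = 3 + 3 - 1 = 5.
y[0] = -3*-3 = 9
y[1] = -2*-3 + -3*1 = 3
y[2] = 2*-3 + -2*1 + -3*2 = -14
y[3] = 2*1 + -2*2 = -2
y[4] = 2*2 = 4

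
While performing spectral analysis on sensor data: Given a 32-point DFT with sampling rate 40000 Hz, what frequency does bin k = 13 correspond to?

The frequency of DFT bin k is: f_k = k * f_s / N
f_13 = 13 * 40000 / 32 = 16250 Hz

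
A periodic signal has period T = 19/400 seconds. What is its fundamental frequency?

The fundamental frequency is the reciprocal of the period.
f = 1/T = 1/(19/400) = 400/19 Hz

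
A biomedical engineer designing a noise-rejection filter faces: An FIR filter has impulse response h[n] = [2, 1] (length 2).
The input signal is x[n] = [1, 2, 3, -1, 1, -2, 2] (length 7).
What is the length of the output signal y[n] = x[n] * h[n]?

For linear convolution, the output length is:
len(y) = len(x) + len(h) - 1 = 7 + 2 - 1 = 8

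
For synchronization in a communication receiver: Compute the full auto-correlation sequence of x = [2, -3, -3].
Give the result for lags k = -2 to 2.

r_xx[k] = sum_m x[m]*x[m+k], indexed from 0, for k = -2 to 2:
  r_xx[-2] = x[2]*x[0] = -6
  r_xx[-1] = x[1]*x[0] + x[2]*x[1] = 3
  r_xx[0] = x[0]*x[0] + x[1]*x[1] + x[2]*x[2] = 22
  r_xx[1] = x[0]*x[1] + x[1]*x[2] = 3
  r_xx[2] = x[0]*x[2] = -6
r_xx = [-6, 3, 22, 3, -6]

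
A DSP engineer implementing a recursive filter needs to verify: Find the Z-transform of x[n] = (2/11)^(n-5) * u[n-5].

Time-shifting property: if X(z) = Z{x[n]}, then Z{x[n-d]} = z^(-d) * X(z)
X(z) = z/(z - 2/11) for x[n] = (2/11)^n * u[n]
Z{x[n-5]} = z^(-5) * z/(z - 2/11) = z^(-4)/(z - 2/11)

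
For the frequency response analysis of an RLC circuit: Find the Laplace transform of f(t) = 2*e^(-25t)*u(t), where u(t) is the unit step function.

Standard Laplace transform pair:
e^(-at)*u(t) <-> 1/(s+a)
With a = 25: L{2*e^(-25t)*u(t)} = 2/(s+25), ROC: Re(s) > -25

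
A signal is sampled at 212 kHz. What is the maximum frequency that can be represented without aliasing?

The maximum frequency that can be represented without aliasing
is the Nyquist frequency: f_max = f_s / 2 = 212 kHz / 2 = 106 kHz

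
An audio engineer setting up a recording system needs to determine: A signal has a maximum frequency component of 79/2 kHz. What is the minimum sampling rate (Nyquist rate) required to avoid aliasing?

By the Nyquist-Shannon sampling theorem,
the minimum sampling rate (Nyquist rate) must be at least 2 * f_max.
Nyquist rate = 2 * 79/2 kHz = 79 kHz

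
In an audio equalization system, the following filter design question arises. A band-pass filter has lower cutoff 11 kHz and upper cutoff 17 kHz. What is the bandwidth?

Bandwidth = f_high - f_low
= 17 kHz - 11 kHz = 6 kHz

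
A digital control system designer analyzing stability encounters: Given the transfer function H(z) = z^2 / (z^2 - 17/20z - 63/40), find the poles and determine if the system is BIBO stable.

Poles are roots of the denominator: z^2 - 17/20z - 63/40 = 0.
Quadratic formula: z = [-(-17/20) +/- sqrt((-17/20)^2 - 4*(-63/40))] / 2
Discriminant = 289/400 + 63/10 = 2809/400; sqrt = 53/20.
z = (17/20 +/- 53/20) / 2 => z = 7/4 or z = -9/10.
|p1| = 7/4, |p2| = 9/10.
For BIBO stability, all poles must lie inside the unit circle (|p| < 1).
System is UNSTABLE since at least one |p| >= 1.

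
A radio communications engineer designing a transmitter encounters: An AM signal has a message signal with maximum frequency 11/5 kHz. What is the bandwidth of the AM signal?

In AM (double-sideband), the bandwidth is twice the message frequency.
BW = 2 * f_m = 2 * 11/5 kHz = 22/5 kHz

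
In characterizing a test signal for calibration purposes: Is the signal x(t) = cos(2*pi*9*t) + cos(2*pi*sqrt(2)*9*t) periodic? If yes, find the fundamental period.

f1 = 9 Hz, f2 = 9*sqrt(2) Hz
Ratio f2/f1 = sqrt(2), which is irrational.
Since the frequency ratio is irrational, no common period exists.
The signal is not periodic.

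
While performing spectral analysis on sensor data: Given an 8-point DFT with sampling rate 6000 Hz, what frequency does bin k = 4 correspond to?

The frequency of DFT bin k is: f_k = k * f_s / N
f_4 = 4 * 6000 / 8 = 3000 Hz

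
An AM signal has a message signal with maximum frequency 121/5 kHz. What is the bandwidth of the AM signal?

In AM (double-sideband), the bandwidth is twice the message frequency.
BW = 2 * f_m = 2 * 121/5 kHz = 242/5 kHz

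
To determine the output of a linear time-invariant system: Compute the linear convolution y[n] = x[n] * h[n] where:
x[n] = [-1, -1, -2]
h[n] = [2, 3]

y[n] = sum_k x[k]*h[n-k]. Output length = len(x) + len(h) - 1 = 3 + 2 - 1 = 4.
y[0] = -1*2 = -2
y[1] = -1*2 + -1*3 = -5
y[2] = -2*2 + -1*3 = -7
y[3] = -2*3 = -6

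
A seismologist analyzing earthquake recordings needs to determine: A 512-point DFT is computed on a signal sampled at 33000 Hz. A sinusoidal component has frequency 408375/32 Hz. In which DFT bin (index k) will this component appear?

DFT frequency resolution = f_s/N = 33000/512 = 4125/64 Hz
Bin index k = f_signal / resolution = 408375/32 / 4125/64 = 198
The signal frequency 408375/32 Hz falls in DFT bin k = 198.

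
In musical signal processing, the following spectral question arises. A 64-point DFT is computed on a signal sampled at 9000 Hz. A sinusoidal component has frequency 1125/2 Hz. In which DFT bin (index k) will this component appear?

DFT frequency resolution = f_s/N = 9000/64 = 1125/8 Hz
Bin index k = f_signal / resolution = 1125/2 / 1125/8 = 4
The signal frequency 1125/2 Hz falls in DFT bin k = 4.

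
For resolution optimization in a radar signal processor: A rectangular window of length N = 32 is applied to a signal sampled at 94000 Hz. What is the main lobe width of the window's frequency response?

For a rectangular window of length N,
the main lobe width in frequency is 2*f_s/N.
= 2*94000/32 = 5875 Hz
This determines the minimum frequency separation for resolving two sinusoids.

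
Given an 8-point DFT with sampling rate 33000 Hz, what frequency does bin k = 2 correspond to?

The frequency of DFT bin k is: f_k = k * f_s / N
f_2 = 2 * 33000 / 8 = 8250 Hz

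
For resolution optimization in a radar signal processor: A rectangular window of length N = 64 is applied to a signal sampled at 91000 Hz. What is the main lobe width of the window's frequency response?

For a rectangular window of length N,
the main lobe width in frequency is 2*f_s/N.
= 2*91000/64 = 11375/4 Hz
This determines the minimum frequency separation for resolving two sinusoids.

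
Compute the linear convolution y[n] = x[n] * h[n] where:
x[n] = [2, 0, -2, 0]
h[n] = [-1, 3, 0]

y[n] = sum_k x[k]*h[n-k]. Output length = len(x) + len(h) - 1 = 4 + 3 - 1 = 6.
y[0] = 2*-1 = -2
y[1] = 0*-1 + 2*3 = 6
y[2] = -2*-1 + 0*3 + 2*0 = 2
y[3] = 0*-1 + -2*3 + 0*0 = -6
y[4] = 0*3 + -2*0 = 0
y[5] = 0*0 = 0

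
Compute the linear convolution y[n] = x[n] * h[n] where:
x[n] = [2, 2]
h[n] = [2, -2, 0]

y[n] = sum_k x[k]*h[n-k]. Output length = len(x) + len(h) - 1 = 2 + 3 - 1 = 4.
y[0] = 2*2 = 4
y[1] = 2*2 + 2*-2 = 0
y[2] = 2*-2 + 2*0 = -4
y[3] = 2*0 = 0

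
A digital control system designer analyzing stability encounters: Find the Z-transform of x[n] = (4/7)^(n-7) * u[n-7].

Time-shifting property: if X(z) = Z{x[n]}, then Z{x[n-d]} = z^(-d) * X(z)
X(z) = z/(z - 4/7) for x[n] = (4/7)^n * u[n]
Z{x[n-7]} = z^(-7) * z/(z - 4/7) = z^(-6)/(z - 4/7)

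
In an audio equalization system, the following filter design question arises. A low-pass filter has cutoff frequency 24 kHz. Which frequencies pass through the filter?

A low-pass filter passes all frequencies below the cutoff frequency 24 kHz and attenuates higher frequencies.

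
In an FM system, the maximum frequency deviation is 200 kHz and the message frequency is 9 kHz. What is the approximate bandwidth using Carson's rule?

Carson's rule: BW = 2*(delta_f + f_m)
= 2*(200 + 9) kHz = 418 kHz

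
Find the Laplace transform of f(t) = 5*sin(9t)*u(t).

Standard pair: sin(wt)*u(t) <-> w/(s^2+w^2)
With w = 9: L{5*sin(9t)*u(t)} = 45/(s^2+81)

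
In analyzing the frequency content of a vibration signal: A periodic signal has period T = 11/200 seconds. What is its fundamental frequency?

The fundamental frequency is the reciprocal of the period.
f = 1/T = 1/(11/200) = 200/11 Hz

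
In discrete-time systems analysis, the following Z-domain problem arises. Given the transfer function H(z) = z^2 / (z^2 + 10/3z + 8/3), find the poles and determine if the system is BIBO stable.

Poles are roots of the denominator: z^2 + 10/3z + 8/3 = 0.
Quadratic formula: z = [-(10/3) +/- sqrt((10/3)^2 - 4*(8/3))] / 2
Discriminant = 100/9 - 32/3 = 4/9; sqrt = 2/3.
z = (-10/3 +/- 2/3) / 2 => z = -4/3 or z = -2.
|p1| = 2, |p2| = 4/3.
For BIBO stability, all poles must lie inside the unit circle (|p| < 1).
System is UNSTABLE since at least one |p| >= 1.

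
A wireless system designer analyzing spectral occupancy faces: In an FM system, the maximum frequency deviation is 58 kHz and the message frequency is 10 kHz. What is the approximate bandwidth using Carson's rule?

Carson's rule: BW = 2*(delta_f + f_m)
= 2*(58 + 10) kHz = 136 kHz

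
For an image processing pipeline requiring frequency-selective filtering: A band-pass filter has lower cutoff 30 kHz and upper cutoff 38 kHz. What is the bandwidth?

Bandwidth = f_high - f_low
= 38 kHz - 30 kHz = 8 kHz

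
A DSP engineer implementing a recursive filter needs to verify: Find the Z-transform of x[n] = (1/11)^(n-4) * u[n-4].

Time-shifting property: if X(z) = Z{x[n]}, then Z{x[n-d]} = z^(-d) * X(z)
X(z) = z/(z - 1/11) for x[n] = (1/11)^n * u[n]
Z{x[n-4]} = z^(-4) * z/(z - 1/11) = z^(-3)/(z - 1/11)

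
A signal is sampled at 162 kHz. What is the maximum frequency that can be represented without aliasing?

The maximum frequency that can be represented without aliasing
is the Nyquist frequency: f_max = f_s / 2 = 162 kHz / 2 = 81 kHz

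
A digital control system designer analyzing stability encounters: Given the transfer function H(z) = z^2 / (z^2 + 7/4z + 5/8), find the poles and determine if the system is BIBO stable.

Poles are roots of the denominator: z^2 + 7/4z + 5/8 = 0.
Quadratic formula: z = [-(7/4) +/- sqrt((7/4)^2 - 4*(5/8))] / 2
Discriminant = 49/16 - 5/2 = 9/16; sqrt = 3/4.
z = (-7/4 +/- 3/4) / 2 => z = -1/2 or z = -5/4.
|p1| = 5/4, |p2| = 1/2.
For BIBO stability, all poles must lie inside the unit circle (|p| < 1).
System is UNSTABLE since at least one |p| >= 1.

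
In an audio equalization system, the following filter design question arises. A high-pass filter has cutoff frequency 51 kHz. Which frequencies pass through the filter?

A high-pass filter passes all frequencies above the cutoff frequency 51 kHz and attenuates lower frequencies.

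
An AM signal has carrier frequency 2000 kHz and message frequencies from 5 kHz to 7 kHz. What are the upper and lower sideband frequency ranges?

Upper sideband (USB) = fc + [fm_low, fm_high] = 2000 + [5, 7] = [2005, 2007] kHz
Lower sideband (LSB) = fc - [fm_high, fm_low] = 2000 - [7, 5] = [1993, 1995] kHz
Total occupied spectrum: 1993 kHz to 2007 kHz (plus carrier at 2000 kHz)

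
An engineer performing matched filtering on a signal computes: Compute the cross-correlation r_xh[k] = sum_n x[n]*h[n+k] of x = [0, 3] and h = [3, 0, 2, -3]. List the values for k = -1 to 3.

Both sequences indexed from 0 and zero outside their support.
Lags with overlap: k = -1 to 3.
  r_xh[-1] = x[1]*h[0] = 9
  r_xh[0] = x[0]*h[0] + x[1]*h[1] = 0
  r_xh[1] = x[0]*h[1] + x[1]*h[2] = 6
  r_xh[2] = x[0]*h[2] + x[1]*h[3] = -9
  r_xh[3] = x[0]*h[3] = 0
r_xh = [9, 0, 6, -9, 0] (for k = -1, ..., 3)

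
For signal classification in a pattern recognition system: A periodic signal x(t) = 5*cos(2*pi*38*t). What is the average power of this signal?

Average power of A*cos(wt) is A^2/2.
P = 5^2 / 2 = 25/2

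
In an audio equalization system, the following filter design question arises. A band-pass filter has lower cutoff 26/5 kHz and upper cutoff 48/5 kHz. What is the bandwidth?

Bandwidth = f_high - f_low
= 48/5 kHz - 26/5 kHz = 22/5 kHz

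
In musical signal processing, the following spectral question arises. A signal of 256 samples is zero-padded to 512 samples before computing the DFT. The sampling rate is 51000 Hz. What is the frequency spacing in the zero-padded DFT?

Original DFT: N = 256, resolution = f_s/N = 51000/256 = 6375/32 Hz
Zero-padded DFT: N = 512, resolution = f_s/N = 51000/512 = 6375/64 Hz
Zero-padding interpolates the spectrum (finer frequency grid)
but does NOT improve the true spectral resolution (ability to resolve close frequencies).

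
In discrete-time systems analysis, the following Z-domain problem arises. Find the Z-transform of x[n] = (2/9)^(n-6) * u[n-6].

Time-shifting property: if X(z) = Z{x[n]}, then Z{x[n-d]} = z^(-d) * X(z)
X(z) = z/(z - 2/9) for x[n] = (2/9)^n * u[n]
Z{x[n-6]} = z^(-6) * z/(z - 2/9) = z^(-5)/(z - 2/9)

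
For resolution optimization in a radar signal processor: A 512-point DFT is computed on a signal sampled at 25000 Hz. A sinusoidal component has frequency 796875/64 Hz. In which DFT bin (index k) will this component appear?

DFT frequency resolution = f_s/N = 25000/512 = 3125/64 Hz
Bin index k = f_signal / resolution = 796875/64 / 3125/64 = 255
The signal frequency 796875/64 Hz falls in DFT bin k = 255.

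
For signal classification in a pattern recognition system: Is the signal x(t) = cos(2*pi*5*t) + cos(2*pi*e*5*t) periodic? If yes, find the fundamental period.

f1 = 5 Hz, f2 = 5*e Hz
Ratio f2/f1 = e, which is irrational.
Since the frequency ratio is irrational, no common period exists.
The signal is not periodic.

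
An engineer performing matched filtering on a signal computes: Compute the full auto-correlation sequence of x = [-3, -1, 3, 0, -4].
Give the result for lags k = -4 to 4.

r_xx[k] = sum_m x[m]*x[m+k], indexed from 0, for k = -4 to 4:
  r_xx[-4] = x[4]*x[0] = 12
  r_xx[-3] = x[3]*x[0] + x[4]*x[1] = 4
  r_xx[-2] = x[2]*x[0] + x[3]*x[1] + x[4]*x[2] = -21
  r_xx[-1] = x[1]*x[0] + x[2]*x[1] + x[3]*x[2] + x[4]*x[3] = 0
  r_xx[0] = x[0]*x[0] + x[1]*x[1] + x[2]*x[2] + x[3]*x[3] + x[4]*x[4] = 35
  r_xx[1] = x[0]*x[1] + x[1]*x[2] + x[2]*x[3] + x[3]*x[4] = 0
  r_xx[2] = x[0]*x[2] + x[1]*x[3] + x[2]*x[4] = -21
  r_xx[3] = x[0]*x[3] + x[1]*x[4] = 4
  r_xx[4] = x[0]*x[4] = 12
r_xx = [12, 4, -21, 0, 35, 0, -21, 4, 12]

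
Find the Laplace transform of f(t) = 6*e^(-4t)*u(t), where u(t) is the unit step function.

Standard Laplace transform pair:
e^(-at)*u(t) <-> 1/(s+a)
With a = 4: L{6*e^(-4t)*u(t)} = 6/(s+4), ROC: Re(s) > -4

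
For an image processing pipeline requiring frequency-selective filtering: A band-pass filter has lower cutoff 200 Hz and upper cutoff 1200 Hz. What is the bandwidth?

Bandwidth = f_high - f_low
= 1200 Hz - 200 Hz = 1000 Hz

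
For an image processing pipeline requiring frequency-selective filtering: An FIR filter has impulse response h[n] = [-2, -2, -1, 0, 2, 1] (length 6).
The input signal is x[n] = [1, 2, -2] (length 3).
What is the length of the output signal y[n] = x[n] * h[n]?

For linear convolution, the output length is:
len(y) = len(x) + len(h) - 1 = 3 + 6 - 1 = 8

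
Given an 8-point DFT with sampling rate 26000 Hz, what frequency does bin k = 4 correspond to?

The frequency of DFT bin k is: f_k = k * f_s / N
f_4 = 4 * 26000 / 8 = 13000 Hz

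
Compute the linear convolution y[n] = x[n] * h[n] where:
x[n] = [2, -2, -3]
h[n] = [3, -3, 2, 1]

y[n] = sum_k x[k]*h[n-k]. Output length = len(x) + len(h) - 1 = 3 + 4 - 1 = 6.
y[0] = 2*3 = 6
y[1] = -2*3 + 2*-3 = -12
y[2] = -3*3 + -2*-3 + 2*2 = 1
y[3] = -3*-3 + -2*2 + 2*1 = 7
y[4] = -3*2 + -2*1 = -8
y[5] = -3*1 = -3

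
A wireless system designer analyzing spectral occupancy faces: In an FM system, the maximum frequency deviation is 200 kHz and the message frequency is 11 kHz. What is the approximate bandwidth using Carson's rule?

Carson's rule: BW = 2*(delta_f + f_m)
= 2*(200 + 11) kHz = 422 kHz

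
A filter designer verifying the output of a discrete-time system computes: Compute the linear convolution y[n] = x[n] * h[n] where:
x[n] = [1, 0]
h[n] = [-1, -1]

y[n] = sum_k x[k]*h[n-k]. Output length = len(x) + len(h) - 1 = 2 + 2 - 1 = 3.
y[0] = 1*-1 = -1
y[1] = 0*-1 + 1*-1 = -1
y[2] = 0*-1 = 0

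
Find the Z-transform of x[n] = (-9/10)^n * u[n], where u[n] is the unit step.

The Z-transform of a^n * u[n] is z/(z-a) for |z| > |a|.
Here a = -9/10, so X(z) = z/(z - (-9/10)) = 10z/(10z + 9)
ROC: |z| > 9/10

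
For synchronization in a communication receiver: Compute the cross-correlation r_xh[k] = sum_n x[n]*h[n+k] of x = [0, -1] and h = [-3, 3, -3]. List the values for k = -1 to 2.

Both sequences indexed from 0 and zero outside their support.
Lags with overlap: k = -1 to 2.
  r_xh[-1] = x[1]*h[0] = 3
  r_xh[0] = x[0]*h[0] + x[1]*h[1] = -3
  r_xh[1] = x[0]*h[1] + x[1]*h[2] = 3
  r_xh[2] = x[0]*h[2] = 0
r_xh = [3, -3, 3, 0] (for k = -1, ..., 2)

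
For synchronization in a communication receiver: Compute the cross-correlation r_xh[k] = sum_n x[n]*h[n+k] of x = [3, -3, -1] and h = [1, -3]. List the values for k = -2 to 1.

Both sequences indexed from 0 and zero outside their support.
Lags with overlap: k = -2 to 1.
  r_xh[-2] = x[2]*h[0] = -1
  r_xh[-1] = x[1]*h[0] + x[2]*h[1] = 0
  r_xh[0] = x[0]*h[0] + x[1]*h[1] = 12
  r_xh[1] = x[0]*h[1] = -9
r_xh = [-1, 0, 12, -9] (for k = -2, ..., 1)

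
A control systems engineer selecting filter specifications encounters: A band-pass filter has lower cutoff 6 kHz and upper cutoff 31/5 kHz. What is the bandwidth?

Bandwidth = f_high - f_low
= 31/5 kHz - 6 kHz = 1/5 kHz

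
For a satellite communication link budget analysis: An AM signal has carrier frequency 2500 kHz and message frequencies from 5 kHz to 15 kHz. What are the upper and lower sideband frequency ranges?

Upper sideband (USB) = fc + [fm_low, fm_high] = 2500 + [5, 15] = [2505, 2515] kHz
Lower sideband (LSB) = fc - [fm_high, fm_low] = 2500 - [15, 5] = [2485, 2495] kHz
Total occupied spectrum: 2485 kHz to 2515 kHz (plus carrier at 2500 kHz)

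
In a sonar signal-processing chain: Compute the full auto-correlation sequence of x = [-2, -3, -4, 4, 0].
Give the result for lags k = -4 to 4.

r_xx[k] = sum_m x[m]*x[m+k], indexed from 0, for k = -4 to 4:
  r_xx[-4] = x[4]*x[0] = 0
  r_xx[-3] = x[3]*x[0] + x[4]*x[1] = -8
  r_xx[-2] = x[2]*x[0] + x[3]*x[1] + x[4]*x[2] = -4
  r_xx[-1] = x[1]*x[0] + x[2]*x[1] + x[3]*x[2] + x[4]*x[3] = 2
  r_xx[0] = x[0]*x[0] + x[1]*x[1] + x[2]*x[2] + x[3]*x[3] + x[4]*x[4] = 45
  r_xx[1] = x[0]*x[1] + x[1]*x[2] + x[2]*x[3] + x[3]*x[4] = 2
  r_xx[2] = x[0]*x[2] + x[1]*x[3] + x[2]*x[4] = -4
  r_xx[3] = x[0]*x[3] + x[1]*x[4] = -8
  r_xx[4] = x[0]*x[4] = 0
r_xx = [0, -8, -4, 2, 45, 2, -4, -8, 0]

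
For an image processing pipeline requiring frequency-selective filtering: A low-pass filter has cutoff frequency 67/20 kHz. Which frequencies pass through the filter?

A low-pass filter passes all frequencies below the cutoff frequency 67/20 kHz and attenuates higher frequencies.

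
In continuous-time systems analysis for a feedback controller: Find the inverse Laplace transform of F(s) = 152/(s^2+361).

Standard pair: w/(s^2+w^2) <-> sin(wt)*u(t)
Recognize w^2 = 361, so w = 19; numerator 152 = 8*19.
f(t) = 8*sin(19t)*u(t)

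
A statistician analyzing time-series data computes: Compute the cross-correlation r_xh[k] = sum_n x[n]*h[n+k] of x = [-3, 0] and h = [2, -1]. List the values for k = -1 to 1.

Both sequences indexed from 0 and zero outside their support.
Lags with overlap: k = -1 to 1.
  r_xh[-1] = x[1]*h[0] = 0
  r_xh[0] = x[0]*h[0] + x[1]*h[1] = -6
  r_xh[1] = x[0]*h[1] = 3
r_xh = [0, -6, 3] (for k = -1, ..., 1)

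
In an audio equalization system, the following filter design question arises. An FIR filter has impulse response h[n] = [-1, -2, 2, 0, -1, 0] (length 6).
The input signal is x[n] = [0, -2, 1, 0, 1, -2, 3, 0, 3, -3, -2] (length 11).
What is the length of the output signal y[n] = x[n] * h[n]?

For linear convolution, the output length is:
len(y) = len(x) + len(h) - 1 = 11 + 6 - 1 = 16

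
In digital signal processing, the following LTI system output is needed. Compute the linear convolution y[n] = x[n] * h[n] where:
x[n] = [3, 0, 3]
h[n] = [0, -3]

y[n] = sum_k x[k]*h[n-k]. Output length = len(x) + len(h) - 1 = 3 + 2 - 1 = 4.
y[0] = 3*0 = 0
y[1] = 0*0 + 3*-3 = -9
y[2] = 3*0 + 0*-3 = 0
y[3] = 3*-3 = -9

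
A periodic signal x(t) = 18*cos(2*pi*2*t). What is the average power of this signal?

Average power of A*cos(wt) is A^2/2.
P = 18^2 / 2 = 324/2 = 162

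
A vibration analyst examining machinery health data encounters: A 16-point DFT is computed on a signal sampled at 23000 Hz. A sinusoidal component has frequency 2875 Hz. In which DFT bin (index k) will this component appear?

DFT frequency resolution = f_s/N = 23000/16 = 2875/2 Hz
Bin index k = f_signal / resolution = 2875 / 2875/2 = 2
The signal frequency 2875 Hz falls in DFT bin k = 2.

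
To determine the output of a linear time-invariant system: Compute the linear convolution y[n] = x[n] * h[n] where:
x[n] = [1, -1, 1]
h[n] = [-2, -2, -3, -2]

y[n] = sum_k x[k]*h[n-k]. Output length = len(x) + len(h) - 1 = 3 + 4 - 1 = 6.
y[0] = 1*-2 = -2
y[1] = -1*-2 + 1*-2 = 0
y[2] = 1*-2 + -1*-2 + 1*-3 = -3
y[3] = 1*-2 + -1*-3 + 1*-2 = -1
y[4] = 1*-3 + -1*-2 = -1
y[5] = 1*-2 = -2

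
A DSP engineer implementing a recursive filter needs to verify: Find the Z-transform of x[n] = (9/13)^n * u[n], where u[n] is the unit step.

The Z-transform of a^n * u[n] is z/(z-a) for |z| > |a|.
Here a = 9/13, so X(z) = z/(z - (9/13)) = 13z/(13z - 9)
ROC: |z| > 9/13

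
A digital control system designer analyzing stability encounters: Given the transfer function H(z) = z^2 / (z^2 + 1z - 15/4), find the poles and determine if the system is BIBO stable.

Poles are roots of the denominator: z^2 + 1z - 15/4 = 0.
Quadratic formula: z = [-(1) +/- sqrt((1)^2 - 4*(-15/4))] / 2
Discriminant = 1 + 15 = 16; sqrt = 4.
z = (-1 +/- 4) / 2 => z = 3/2 or z = -5/2.
|p1| = 5/2, |p2| = 3/2.
For BIBO stability, all poles must lie inside the unit circle (|p| < 1).
System is UNSTABLE since at least one |p| >= 1.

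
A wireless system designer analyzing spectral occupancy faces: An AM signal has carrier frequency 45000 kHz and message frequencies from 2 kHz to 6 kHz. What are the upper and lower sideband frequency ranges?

Upper sideband (USB) = fc + [fm_low, fm_high] = 45000 + [2, 6] = [45002, 45006] kHz
Lower sideband (LSB) = fc - [fm_high, fm_low] = 45000 - [6, 2] = [44994, 44998] kHz
Total occupied spectrum: 44994 kHz to 45006 kHz (plus carrier at 45000 kHz)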